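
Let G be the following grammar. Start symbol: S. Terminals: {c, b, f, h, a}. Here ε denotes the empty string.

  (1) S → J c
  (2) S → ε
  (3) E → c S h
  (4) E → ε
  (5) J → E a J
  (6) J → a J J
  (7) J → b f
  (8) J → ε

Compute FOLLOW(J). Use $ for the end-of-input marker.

FIRST(E) = {ε, c}
FIRST(J) = {ε, a, b, c}  (via E a J)
FIRST(S) = {ε, a, b, c}  (via J c)
FOLLOW(S) includes $ since S is the start symbol.
FOLLOW(S): in E→c S h, S is followed by h with FIRST {h}. Thus FOLLOW(S) = {$, h}.
FOLLOW(E): in J→E a J, E is followed by a J with FIRST {a}. Thus FOLLOW(E) = {a}.
FOLLOW(J): in S→J c, J is followed by c with FIRST {c}; in J→E a J, the suffix after J is empty (adds nothing new); in J→a J J (occurrence 1), J is followed by J with FIRST {ε, a, b, c}; in J→a J J (occurrence 1), the suffix after J is nullable (adds nothing new); in J→a J J (occurrence 2), the suffix after J is empty (adds nothing new). Thus FOLLOW(J) = {a, b, c}.

{a, b, c}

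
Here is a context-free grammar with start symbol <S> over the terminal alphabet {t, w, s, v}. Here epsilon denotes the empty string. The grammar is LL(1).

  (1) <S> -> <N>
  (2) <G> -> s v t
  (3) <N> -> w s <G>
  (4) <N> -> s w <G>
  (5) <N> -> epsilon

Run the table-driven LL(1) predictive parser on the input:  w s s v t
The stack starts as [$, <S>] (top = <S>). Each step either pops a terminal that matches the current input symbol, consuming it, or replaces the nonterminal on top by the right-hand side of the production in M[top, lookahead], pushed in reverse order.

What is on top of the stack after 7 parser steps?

t

     Stack      Input        Action
  1  $ <S>      w s s v t $  expand <S> -> <N>
  2  $ <N>      w s s v t $  expand <N> -> w s <G>
  3  $ <G> s w  w s s v t $  match w
  4  $ <G> s    s s v t $    match s
  5  $ <G>      s v t $      expand <G> -> s v t
  6  $ t v s    s v t $      match s
  7  $ t v      v t $        match v
Stack after step 7: $ t (top = t).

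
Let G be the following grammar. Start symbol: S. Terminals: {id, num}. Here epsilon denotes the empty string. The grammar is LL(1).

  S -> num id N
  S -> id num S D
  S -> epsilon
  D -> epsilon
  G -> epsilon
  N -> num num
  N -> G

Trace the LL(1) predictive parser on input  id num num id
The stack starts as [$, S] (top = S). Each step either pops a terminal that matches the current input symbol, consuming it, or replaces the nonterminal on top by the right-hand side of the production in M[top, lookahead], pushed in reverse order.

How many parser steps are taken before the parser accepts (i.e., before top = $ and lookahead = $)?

step 1: stack=$ S  input=id num num id $  — expand S -> id num S D
step 2: stack=$ D S num id  input=id num num id $  — match id
step 3: stack=$ D S num  input=num num id $  — match num
step 4: stack=$ D S  input=num id $  — expand S -> num id N
step 5: stack=$ D N id num  input=num id $  — match num
step 6: stack=$ D N id  input=id $  — match id
step 7: stack=$ D N  input=$  — expand N -> G
step 8: stack=$ D G  input=$  — expand G -> epsilon
step 9: stack=$ D  input=$  — expand D -> epsilon
Accept reached after 9 steps.

9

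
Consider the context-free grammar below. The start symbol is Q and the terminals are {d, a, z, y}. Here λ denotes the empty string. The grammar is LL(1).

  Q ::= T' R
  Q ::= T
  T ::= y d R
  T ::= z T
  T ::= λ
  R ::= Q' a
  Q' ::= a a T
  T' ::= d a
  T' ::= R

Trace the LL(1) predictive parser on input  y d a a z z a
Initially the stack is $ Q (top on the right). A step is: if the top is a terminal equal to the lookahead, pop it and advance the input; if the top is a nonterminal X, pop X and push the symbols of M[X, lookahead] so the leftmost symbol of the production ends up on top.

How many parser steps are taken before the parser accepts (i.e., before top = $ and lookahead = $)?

14

step 1: stack=$ Q  input=y d a a z z a $  — expand Q ::= T
step 2: stack=$ T  input=y d a a z z a $  — expand T ::= y d R
step 3: stack=$ R d y  input=y d a a z z a $  — match y
step 4: stack=$ R d  input=d a a z z a $  — match d
step 5: stack=$ R  input=a a z z a $  — expand R ::= Q' a
step 6: stack=$ a Q'  input=a a z z a $  — expand Q' ::= a a T
step 7: stack=$ a T a a  input=a a z z a $  — match a
step 8: stack=$ a T a  input=a z z a $  — match a
step 9: stack=$ a T  input=z z a $  — expand T ::= z T
step 10: stack=$ a T z  input=z z a $  — match z
step 11: stack=$ a T  input=z a $  — expand T ::= z T
step 12: stack=$ a T z  input=z a $  — match z
step 13: stack=$ a T  input=a $  — expand T ::= λ
step 14: stack=$ a  input=a $  — match a
Accept reached after 14 steps.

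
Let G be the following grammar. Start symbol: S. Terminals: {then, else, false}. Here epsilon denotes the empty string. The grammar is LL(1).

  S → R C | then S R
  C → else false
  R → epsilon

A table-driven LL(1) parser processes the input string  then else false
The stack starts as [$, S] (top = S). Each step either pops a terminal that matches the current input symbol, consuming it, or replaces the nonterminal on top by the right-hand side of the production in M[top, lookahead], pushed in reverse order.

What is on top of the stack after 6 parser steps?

false

     Stack           Input              Action
  1  $ S             then else false $  expand S → then S R
  2  $ R S then      then else false $  match then
  3  $ R S           else false $       expand S → R C
  4  $ R C R         else false $       expand R → epsilon
  5  $ R C           else false $       expand C → else false
  6  $ R false else  else false $       match else
Stack after step 6: $ R false (top = false).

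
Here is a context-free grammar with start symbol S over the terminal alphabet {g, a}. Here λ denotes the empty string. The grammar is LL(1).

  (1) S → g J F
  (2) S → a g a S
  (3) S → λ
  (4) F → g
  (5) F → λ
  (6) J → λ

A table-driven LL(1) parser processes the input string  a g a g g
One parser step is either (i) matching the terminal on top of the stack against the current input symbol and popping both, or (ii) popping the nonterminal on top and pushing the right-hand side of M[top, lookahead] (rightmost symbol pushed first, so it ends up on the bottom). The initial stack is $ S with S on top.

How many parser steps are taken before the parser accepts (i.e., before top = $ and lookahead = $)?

     Stack      Input        Action
  1  $ S        a g a g g $  expand S → a g a S
  2  $ S a g a  a g a g g $  match a
  3  $ S a g    g a g g $    match g
  4  $ S a      a g g $      match a
  5  $ S        g g $        expand S → g J F
  6  $ F J g    g g $        match g
  7  $ F J      g $          expand J → λ
  8  $ F        g $          expand F → g
  9  $ g        g $          match g
Accept reached after 9 steps.

9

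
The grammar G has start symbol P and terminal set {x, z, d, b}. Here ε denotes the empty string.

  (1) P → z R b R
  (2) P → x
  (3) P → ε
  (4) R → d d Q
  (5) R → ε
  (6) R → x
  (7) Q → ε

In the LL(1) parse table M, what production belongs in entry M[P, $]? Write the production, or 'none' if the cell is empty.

FIRST(P) = {ε, x, z}
FIRST(R) = {ε, d, x}
FIRST(Q) = {ε}
FOLLOW(P) includes $ since P is the start symbol.
FOLLOW(P): P appears on no right-hand side. Thus FOLLOW(P) = {$}.
For P → z R b R: FIRST(z R b R) = {z}, so it goes in M[P, t] for t ∈ {z}.
For P → x: FIRST(x) = {x}, so it goes in M[P, t] for t ∈ {x}.
For P → ε: FIRST(ε) = {ε}, so it goes in M[P, t] for t ∈ {}; since ε ∈ FIRST, also for every t ∈ FOLLOW(P) = {$}.

P → ε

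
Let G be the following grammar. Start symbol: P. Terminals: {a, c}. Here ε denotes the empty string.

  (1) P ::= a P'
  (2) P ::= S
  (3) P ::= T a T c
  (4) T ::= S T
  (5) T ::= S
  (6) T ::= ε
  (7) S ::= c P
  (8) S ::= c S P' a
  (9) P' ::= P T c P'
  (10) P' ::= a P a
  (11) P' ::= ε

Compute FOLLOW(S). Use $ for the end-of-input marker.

FIRST(S) = {c}
FIRST(T) = {ε, c}  (via S T, S)
FIRST(P) = {a, c}  (via S, T a T c)
FIRST(P') = {ε, a, c}  (via P T c P')
FOLLOW(P) includes $ since P is the start symbol.
FOLLOW(T): in P::=T a T c (occurrence 1), T is followed by a T c with FIRST {a}; in P::=T a T c (occurrence 2), T is followed by c with FIRST {c}; in T::=S T, the suffix after T is empty (adds nothing new); in P'::=P T c P', T is followed by c P' with FIRST {c}. Thus FOLLOW(T) = {a, c}.
FOLLOW(P): in S::=c P, the suffix after P is empty, so FOLLOW(P) ⊇ FOLLOW(S) = {$, a, c}; in P'::=P T c P', P is followed by T c P' with FIRST {c}; in P'::=a P a, P is followed by a with FIRST {a}. Thus FOLLOW(P) = {$, a, c}.
FOLLOW(S): in P::=S, the suffix after S is empty, so FOLLOW(S) ⊇ FOLLOW(P) = {$, a, c}; in T::=S T, S is followed by T with FIRST {ε, c}; in T::=S T, the suffix after S is nullable, so FOLLOW(S) ⊇ FOLLOW(T) = {a, c}; in T::=S, the suffix after S is empty, so FOLLOW(S) ⊇ FOLLOW(T) = {a, c}; in S::=c S P' a, S is followed by P' a with FIRST {a, c}. Thus FOLLOW(S) = {$, a, c}.
FOLLOW(P'): in P::=a P', the suffix after P' is empty, so FOLLOW(P') ⊇ FOLLOW(P) = {$, a, c}; in S::=c S P' a, P' is followed by a with FIRST {a}; in P'::=P T c P', the suffix after P' is empty (adds nothing new). Thus FOLLOW(P') = {$, a, c}.

{$, a, c}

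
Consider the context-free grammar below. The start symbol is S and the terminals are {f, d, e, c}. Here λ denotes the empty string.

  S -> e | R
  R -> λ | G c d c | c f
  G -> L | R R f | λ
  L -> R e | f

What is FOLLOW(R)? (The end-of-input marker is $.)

FIRST(S) = {λ, c, e, f}  (via R)
FIRST(R) = {λ, c, e, f}  (via G c d c)
FIRST(L) = {c, e, f}  (via R e)
FIRST(G) = {λ, c, e, f}  (via L, R R f)
FOLLOW(S) includes $ since S is the start symbol.
FOLLOW(S): S appears on no right-hand side. Thus FOLLOW(S) = {$}.
FOLLOW(R): in S->R, the suffix after R is empty, so FOLLOW(R) ⊇ FOLLOW(S) = {$}; in G->R R f (occurrence 1), R is followed by R f with FIRST {c, e, f}; in G->R R f (occurrence 2), R is followed by f with FIRST {f}; in L->R e, R is followed by e with FIRST {e}. Thus FOLLOW(R) = {$, c, e, f}.
FOLLOW(G): in R->G c d c, G is followed by c d c with FIRST {c}. Thus FOLLOW(G) = {c}.
FOLLOW(L): in G->L, the suffix after L is empty, so FOLLOW(L) ⊇ FOLLOW(G) = {c}. Thus FOLLOW(L) = {c}.

{$, c, e, f}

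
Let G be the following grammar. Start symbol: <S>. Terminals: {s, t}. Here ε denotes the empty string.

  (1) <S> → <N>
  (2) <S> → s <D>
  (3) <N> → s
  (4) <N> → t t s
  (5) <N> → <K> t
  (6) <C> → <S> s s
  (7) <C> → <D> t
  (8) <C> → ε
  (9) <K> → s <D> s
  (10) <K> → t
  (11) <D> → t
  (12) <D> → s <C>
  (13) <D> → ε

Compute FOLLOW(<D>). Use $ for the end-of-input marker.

{$, s, t}

FIRST(<K>): from <K>→s <D> s we get {s}; from <K>→t we get {t}. So FIRST(<K>) = {s, t}.
FIRST(<D>): from <D>→t we get {t}; from <D>→s <C> we get {s}; from <D>→ε we get {ε}. So FIRST(<D>) = {ε, s, t}.
FIRST(<N>): from <N>→s we get {s}; from <N>→t t s we get {t}; from <N>→<K> t we get {s, t}. So FIRST(<N>) = {s, t}.
FIRST(<S>): from <S>→<N> we get {s, t}; from <S>→s <D> we get {s}. So FIRST(<S>) = {s, t}.
FIRST(<C>): from <C>→<S> s s we get {s, t}; from <C>→<D> t we get {s, t}; from <C>→ε we get {ε}. So FIRST(<C>) = {ε, s, t}.
FOLLOW(<S>) includes $ since <S> is the start symbol.
FOLLOW(<S>): in <C>→<S> s s, <S> is followed by s s with FIRST {s}. Thus FOLLOW(<S>) = {$, s}.
FOLLOW(<N>): in <S>→<N>, the suffix after <N> is empty, so FOLLOW(<N>) ⊇ FOLLOW(<S>) = {$, s}. Thus FOLLOW(<N>) = {$, s}.
FOLLOW(<K>): in <N>→<K> t, <K> is followed by t with FIRST {t}. Thus FOLLOW(<K>) = {t}.
FOLLOW(<D>): in <S>→s <D>, the suffix after <D> is empty, so FOLLOW(<D>) ⊇ FOLLOW(<S>) = {$, s}; in <C>→<D> t, <D> is followed by t with FIRST {t}; in <K>→s <D> s, <D> is followed by s with FIRST {s}. Thus FOLLOW(<D>) = {$, s, t}.
FOLLOW(<C>): in <D>→s <C>, the suffix after <C> is empty, so FOLLOW(<C>) ⊇ FOLLOW(<D>) = {$, s, t}. Thus FOLLOW(<C>) = {$, s, t}.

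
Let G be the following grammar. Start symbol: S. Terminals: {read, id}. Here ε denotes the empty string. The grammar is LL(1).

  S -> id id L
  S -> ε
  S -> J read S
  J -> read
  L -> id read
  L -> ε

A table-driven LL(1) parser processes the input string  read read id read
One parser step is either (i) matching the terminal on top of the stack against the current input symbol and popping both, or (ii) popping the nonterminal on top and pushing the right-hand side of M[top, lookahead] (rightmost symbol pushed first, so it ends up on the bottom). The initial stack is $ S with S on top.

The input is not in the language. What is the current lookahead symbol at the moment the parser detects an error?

read

     Stack          Input                Action
  1  $ S            read read id read $  expand S -> J read S
  2  $ S read J     read read id read $  expand J -> read
  3  $ S read read  read read id read $  match read
  4  $ S read       read id read $       match read
  5  $ S            id read $            expand S -> id id L
  6  $ L id id      id read $            match id
  7  $ L id         read $               error: top is terminal id but lookahead is read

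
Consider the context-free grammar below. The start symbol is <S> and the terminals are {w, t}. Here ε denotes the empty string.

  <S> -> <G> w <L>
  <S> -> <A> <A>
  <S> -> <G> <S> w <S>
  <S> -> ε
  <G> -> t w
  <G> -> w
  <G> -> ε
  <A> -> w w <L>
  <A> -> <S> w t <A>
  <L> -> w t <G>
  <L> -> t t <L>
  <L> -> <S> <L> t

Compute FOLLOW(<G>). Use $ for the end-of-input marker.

FIRST(<G>) = {ε, t, w}
FIRST(<S>) = {ε, t, w}  (via <G> w <L>, <A> <A>, <G> <S> w <S>)
FIRST(<A>) = {t, w}  (via <S> w t <A>)
FIRST(<L>) = {t, w}  (via <S> <L> t)
FOLLOW(<S>) includes $ since <S> is the start symbol.
FOLLOW(<S>): in <S>-><G> <S> w <S> (occurrence 1), <S> is followed by w <S> with FIRST {w}; in <S>-><G> <S> w <S> (occurrence 2), the suffix after <S> is empty (adds nothing new); in <A>-><S> w t <A>, <S> is followed by w t <A> with FIRST {w}; in <L>-><S> <L> t, <S> is followed by <L> t with FIRST {t, w}. Thus FOLLOW(<S>) = {$, t, w}.
FOLLOW(<A>): in <S>-><A> <A> (occurrence 1), <A> is followed by <A> with FIRST {t, w}; in <S>-><A> <A> (occurrence 2), the suffix after <A> is empty, so FOLLOW(<A>) ⊇ FOLLOW(<S>) = {$, t, w}; in <A>-><S> w t <A>, the suffix after <A> is empty (adds nothing new). Thus FOLLOW(<A>) = {$, t, w}.
FOLLOW(<L>): in <S>-><G> w <L>, the suffix after <L> is empty, so FOLLOW(<L>) ⊇ FOLLOW(<S>) = {$, t, w}; in <A>->w w <L>, the suffix after <L> is empty, so FOLLOW(<L>) ⊇ FOLLOW(<A>) = {$, t, w}; in <L>->t t <L>, the suffix after <L> is empty (adds nothing new); in <L>-><S> <L> t, <L> is followed by t with FIRST {t}. Thus FOLLOW(<L>) = {$, t, w}.
FOLLOW(<G>): in <S>-><G> w <L>, <G> is followed by w <L> with FIRST {w}; in <S>-><G> <S> w <S>, <G> is followed by <S> w <S> with FIRST {t, w}; in <L>->w t <G>, the suffix after <G> is empty, so FOLLOW(<G>) ⊇ FOLLOW(<L>) = {$, t, w}. Thus FOLLOW(<G>) = {$, t, w}.

{$, t, w}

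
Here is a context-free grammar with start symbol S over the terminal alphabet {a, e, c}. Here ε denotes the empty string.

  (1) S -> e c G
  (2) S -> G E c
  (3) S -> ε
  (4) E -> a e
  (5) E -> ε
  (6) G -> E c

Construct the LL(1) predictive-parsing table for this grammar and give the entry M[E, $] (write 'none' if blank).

none

FIRST(E) = {ε, a}
FIRST(G) = {a, c}  (via E c)
FIRST(S) = {ε, a, c, e}  (via G E c)
FOLLOW(S) includes $ since S is the start symbol.
FOLLOW(E): in S->G E c, E is followed by c with FIRST {c}; in G->E c, E is followed by c with FIRST {c}. Thus FOLLOW(E) = {c}.
For E -> a e: FIRST(a e) = {a}, so it goes in M[E, t] for t ∈ {a}.
For E -> ε: FIRST(ε) = {ε}, so it goes in M[E, t] for t ∈ {}; since ε ∈ FIRST, also for every t ∈ FOLLOW(E) = {c}.
None of these place a production in M[E, $].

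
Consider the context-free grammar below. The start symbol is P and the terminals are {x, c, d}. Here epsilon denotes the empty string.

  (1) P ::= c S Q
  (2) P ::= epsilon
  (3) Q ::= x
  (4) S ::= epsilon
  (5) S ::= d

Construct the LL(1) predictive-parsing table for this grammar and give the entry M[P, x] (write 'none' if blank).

FIRST(P) = {epsilon, c}
FIRST(Q) = {x}
FIRST(S) = {epsilon, d}
FOLLOW(P) includes $ since P is the start symbol.
FOLLOW(P): P appears on no right-hand side. Thus FOLLOW(P) = {$}.
For P ::= c S Q: FIRST(c S Q) = {c}, so it goes in M[P, t] for t ∈ {c}.
For P ::= epsilon: FIRST(epsilon) = {epsilon}, so it goes in M[P, t] for t ∈ {}; since epsilon ∈ FIRST, also for every t ∈ FOLLOW(P) = {$}.
None of these place a production in M[P, x].

none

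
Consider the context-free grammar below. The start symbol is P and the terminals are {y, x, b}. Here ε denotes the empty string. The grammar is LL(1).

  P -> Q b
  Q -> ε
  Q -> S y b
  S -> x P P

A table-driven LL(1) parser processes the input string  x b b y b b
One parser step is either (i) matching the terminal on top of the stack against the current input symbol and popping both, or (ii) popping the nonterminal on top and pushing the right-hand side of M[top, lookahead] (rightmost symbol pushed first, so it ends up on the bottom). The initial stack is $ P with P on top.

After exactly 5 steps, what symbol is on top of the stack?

step 1: stack=$ P  input=x b b y b b $  — expand P -> Q b
step 2: stack=$ b Q  input=x b b y b b $  — expand Q -> S y b
step 3: stack=$ b b y S  input=x b b y b b $  — expand S -> x P P
step 4: stack=$ b b y P P x  input=x b b y b b $  — match x
step 5: stack=$ b b y P P  input=b b y b b $  — expand P -> Q b
Stack after step 5: $ b b y P b Q (top = Q).

Q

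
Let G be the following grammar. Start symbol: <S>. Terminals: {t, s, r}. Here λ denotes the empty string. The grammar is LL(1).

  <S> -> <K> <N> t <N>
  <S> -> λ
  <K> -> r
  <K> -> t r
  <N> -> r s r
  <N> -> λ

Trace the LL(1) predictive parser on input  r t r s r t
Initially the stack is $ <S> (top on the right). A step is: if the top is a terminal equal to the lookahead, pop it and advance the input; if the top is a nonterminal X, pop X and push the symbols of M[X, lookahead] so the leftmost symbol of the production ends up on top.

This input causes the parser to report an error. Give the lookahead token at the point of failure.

t

step 1: stack=$ <S>  input=r t r s r t $  — expand <S> -> <K> <N> t <N>
step 2: stack=$ <N> t <N> <K>  input=r t r s r t $  — expand <K> -> r
step 3: stack=$ <N> t <N> r  input=r t r s r t $  — match r
step 4: stack=$ <N> t <N>  input=t r s r t $  — expand <N> -> λ
step 5: stack=$ <N> t  input=t r s r t $  — match t
step 6: stack=$ <N>  input=r s r t $  — expand <N> -> r s r
step 7: stack=$ r s r  input=r s r t $  — match r
step 8: stack=$ r s  input=s r t $  — match s
step 9: stack=$ r  input=r t $  — match r
step 10: stack=$  input=t $  — error: stack empty but input remains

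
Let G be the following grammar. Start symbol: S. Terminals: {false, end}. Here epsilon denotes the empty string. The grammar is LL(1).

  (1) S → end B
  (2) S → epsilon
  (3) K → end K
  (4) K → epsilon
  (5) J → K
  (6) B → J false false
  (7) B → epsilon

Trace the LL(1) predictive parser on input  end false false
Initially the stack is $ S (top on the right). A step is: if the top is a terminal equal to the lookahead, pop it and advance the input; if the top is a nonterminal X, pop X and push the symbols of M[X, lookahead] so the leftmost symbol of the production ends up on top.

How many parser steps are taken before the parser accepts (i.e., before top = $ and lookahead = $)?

7

step 1: stack=$ S  input=end false false $  — expand S → end B
step 2: stack=$ B end  input=end false false $  — match end
step 3: stack=$ B  input=false false $  — expand B → J false false
step 4: stack=$ false false J  input=false false $  — expand J → K
step 5: stack=$ false false K  input=false false $  — expand K → epsilon
step 6: stack=$ false false  input=false false $  — match false
step 7: stack=$ false  input=false $  — match false
Accept reached after 7 steps.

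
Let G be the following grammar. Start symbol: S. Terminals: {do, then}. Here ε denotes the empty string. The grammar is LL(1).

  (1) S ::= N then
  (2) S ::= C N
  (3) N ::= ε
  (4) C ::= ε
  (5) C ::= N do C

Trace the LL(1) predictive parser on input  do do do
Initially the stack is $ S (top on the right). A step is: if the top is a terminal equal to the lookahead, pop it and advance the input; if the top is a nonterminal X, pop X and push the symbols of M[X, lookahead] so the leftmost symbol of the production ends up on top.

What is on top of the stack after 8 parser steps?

N

step 1: stack=$ S  input=do do do $  — expand S ::= C N
step 2: stack=$ N C  input=do do do $  — expand C ::= N do C
step 3: stack=$ N C do N  input=do do do $  — expand N ::= ε
step 4: stack=$ N C do  input=do do do $  — match do
step 5: stack=$ N C  input=do do $  — expand C ::= N do C
step 6: stack=$ N C do N  input=do do $  — expand N ::= ε
step 7: stack=$ N C do  input=do do $  — match do
step 8: stack=$ N C  input=do $  — expand C ::= N do C
Stack after step 8: $ N C do N (top = N).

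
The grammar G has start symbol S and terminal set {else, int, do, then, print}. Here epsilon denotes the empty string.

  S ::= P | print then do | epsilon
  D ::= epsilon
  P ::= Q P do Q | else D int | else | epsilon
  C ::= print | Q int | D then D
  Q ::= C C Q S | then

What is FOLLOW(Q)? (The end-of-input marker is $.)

{$, do, else, int, print, then}

FIRST(D): from D::=epsilon we get {epsilon}. So FIRST(D) = {epsilon}.
FIRST(S): from S::=P we get {epsilon, else, print, then}; from S::=print then do we get {print}; from S::=epsilon we get {epsilon}. So FIRST(S) = {epsilon, else, print, then}.
FIRST(P): from P::=Q P do Q we get {print, then}; from P::=else D int we get {else}; from P::=else we get {else}; from P::=epsilon we get {epsilon}. So FIRST(P) = {epsilon, else, print, then}.
FIRST(C): from C::=print we get {print}; from C::=Q int we get {print, then}; from C::=D then D we get {then}. So FIRST(C) = {print, then}.
FIRST(Q): from Q::=C C Q S we get {print, then}; from Q::=then we get {then}. So FIRST(Q) = {print, then}.
FOLLOW(S) includes $ since S is the start symbol.
FOLLOW(C): in Q::=C C Q S (occurrence 1), C is followed by C Q S with FIRST {print, then}; in Q::=C C Q S (occurrence 2), C is followed by Q S with FIRST {print, then}. Thus FOLLOW(C) = {print, then}.
FOLLOW(D): in P::=else D int, D is followed by int with FIRST {int}; in C::=D then D (occurrence 1), D is followed by then D with FIRST {then}; in C::=D then D (occurrence 2), the suffix after D is empty, so FOLLOW(D) ⊇ FOLLOW(C) = {print, then}. Thus FOLLOW(D) = {int, print, then}.
FOLLOW(S): in Q::=C C Q S, the suffix after S is empty, so FOLLOW(S) ⊇ FOLLOW(Q) = {$, do, else, int, print, then}. Thus FOLLOW(S) = {$, do, else, int, print, then}.
FOLLOW(P): in S::=P, the suffix after P is empty, so FOLLOW(P) ⊇ FOLLOW(S) = {$, do, else, int, print, then}; in P::=Q P do Q, P is followed by do Q with FIRST {do}. Thus FOLLOW(P) = {$, do, else, int, print, then}.
FOLLOW(Q): in P::=Q P do Q (occurrence 1), Q is followed by P do Q with FIRST {do, else, print, then}; in P::=Q P do Q (occurrence 2), the suffix after Q is empty, so FOLLOW(Q) ⊇ FOLLOW(P) = {$, do, else, int, print, then}; in C::=Q int, Q is followed by int with FIRST {int}; in Q::=C C Q S, Q is followed by S with FIRST {epsilon, else, print, then}; in Q::=C C Q S, the suffix after Q is nullable (adds nothing new). Thus FOLLOW(Q) = {$, do, else, int, print, then}.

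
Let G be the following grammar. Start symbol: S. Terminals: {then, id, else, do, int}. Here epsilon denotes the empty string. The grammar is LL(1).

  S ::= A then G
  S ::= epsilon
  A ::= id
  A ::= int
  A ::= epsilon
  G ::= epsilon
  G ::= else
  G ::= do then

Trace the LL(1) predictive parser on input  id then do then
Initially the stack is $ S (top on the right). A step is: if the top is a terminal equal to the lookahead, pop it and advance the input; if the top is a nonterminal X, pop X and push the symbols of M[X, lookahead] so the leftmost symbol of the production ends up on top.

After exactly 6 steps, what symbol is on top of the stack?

step 1: stack=$ S  input=id then do then $  — expand S ::= A then G
step 2: stack=$ G then A  input=id then do then $  — expand A ::= id
step 3: stack=$ G then id  input=id then do then $  — match id
step 4: stack=$ G then  input=then do then $  — match then
step 5: stack=$ G  input=do then $  — expand G ::= do then
step 6: stack=$ then do  input=do then $  — match do
Stack after step 6: $ then (top = then).

then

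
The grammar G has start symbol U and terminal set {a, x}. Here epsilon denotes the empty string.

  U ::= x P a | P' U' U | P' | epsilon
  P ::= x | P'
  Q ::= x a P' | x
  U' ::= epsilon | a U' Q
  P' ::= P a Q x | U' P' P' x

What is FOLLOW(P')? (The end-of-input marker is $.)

{$, a, x}

FIRST(Q) = {x}
FIRST(U') = {epsilon, a}
FIRST(U) = {epsilon, a, x}  (via P' U' U, P')
FIRST(P) = {a, x}  (via P')
FIRST(P') = {a, x}  (via P a Q x, U' P' P' x)
FOLLOW(U) includes $ since U is the start symbol.
FOLLOW(U): in U::=P' U' U, the suffix after U is empty (adds nothing new). Thus FOLLOW(U) = {$}.
FOLLOW(P): in U::=x P a, P is followed by a with FIRST {a}; in P'::=P a Q x, P is followed by a Q x with FIRST {a}. Thus FOLLOW(P) = {a}.
FOLLOW(U'): in U::=P' U' U, U' is followed by U with FIRST {epsilon, a, x}; in U::=P' U' U, the suffix after U' is nullable, so FOLLOW(U') ⊇ FOLLOW(U) = {$}; in U'::=a U' Q, U' is followed by Q with FIRST {x}; in P'::=U' P' P' x, U' is followed by P' P' x with FIRST {a, x}. Thus FOLLOW(U') = {$, a, x}.
FOLLOW(Q): in U'::=a U' Q, the suffix after Q is empty, so FOLLOW(Q) ⊇ FOLLOW(U') = {$, a, x}; in P'::=P a Q x, Q is followed by x with FIRST {x}. Thus FOLLOW(Q) = {$, a, x}.
FOLLOW(P'): in U::=P' U' U, P' is followed by U' U with FIRST {epsilon, a, x}; in U::=P' U' U, the suffix after P' is nullable, so FOLLOW(P') ⊇ FOLLOW(U) = {$}; in U::=P', the suffix after P' is empty, so FOLLOW(P') ⊇ FOLLOW(U) = {$}; in P::=P', the suffix after P' is empty, so FOLLOW(P') ⊇ FOLLOW(P) = {a}; in Q::=x a P', the suffix after P' is empty, so FOLLOW(P') ⊇ FOLLOW(Q) = {$, a, x}; in P'::=U' P' P' x (occurrence 1), P' is followed by P' x with FIRST {a, x}; in P'::=U' P' P' x (occurrence 2), P' is followed by x with FIRST {x}. Thus FOLLOW(P') = {$, a, x}.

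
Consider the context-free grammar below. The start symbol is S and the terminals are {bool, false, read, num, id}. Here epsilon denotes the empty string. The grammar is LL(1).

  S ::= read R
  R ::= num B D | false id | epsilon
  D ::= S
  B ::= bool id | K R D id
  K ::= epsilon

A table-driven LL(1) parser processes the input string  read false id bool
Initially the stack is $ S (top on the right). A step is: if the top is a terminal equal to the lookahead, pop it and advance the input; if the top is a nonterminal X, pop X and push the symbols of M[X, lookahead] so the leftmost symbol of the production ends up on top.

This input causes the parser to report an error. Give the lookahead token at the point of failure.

     Stack       Input                 Action
  1  $ S         read false id bool $  expand S ::= read R
  2  $ R read    read false id bool $  match read
  3  $ R         false id bool $       expand R ::= false id
  4  $ id false  false id bool $       match false
  5  $ id        id bool $             match id
  6  $           bool $                error: stack empty but input remains

bool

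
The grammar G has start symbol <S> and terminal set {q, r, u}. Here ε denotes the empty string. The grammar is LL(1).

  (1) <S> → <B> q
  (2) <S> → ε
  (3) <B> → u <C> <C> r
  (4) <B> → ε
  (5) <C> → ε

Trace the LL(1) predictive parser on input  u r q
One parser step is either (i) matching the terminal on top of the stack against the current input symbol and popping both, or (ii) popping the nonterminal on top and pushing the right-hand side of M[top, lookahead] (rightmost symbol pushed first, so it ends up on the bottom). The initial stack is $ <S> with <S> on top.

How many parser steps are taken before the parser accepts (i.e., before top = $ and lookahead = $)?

7

     Stack            Input    Action
  1  $ <S>            u r q $  expand <S> → <B> q
  2  $ q <B>          u r q $  expand <B> → u <C> <C> r
  3  $ q r <C> <C> u  u r q $  match u
  4  $ q r <C> <C>    r q $    expand <C> → ε
  5  $ q r <C>        r q $    expand <C> → ε
  6  $ q r            r q $    match r
  7  $ q              q $      match q
Accept reached after 7 steps.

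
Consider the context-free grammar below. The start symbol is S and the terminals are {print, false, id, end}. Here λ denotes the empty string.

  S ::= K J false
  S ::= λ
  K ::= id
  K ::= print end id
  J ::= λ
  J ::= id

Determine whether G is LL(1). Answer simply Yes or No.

FIRST(S) = {λ, id, print}
FIRST(K) = {id, print}
FIRST(J) = {λ, id}
FOLLOW(S) = {$}
FOLLOW(K) = {false, id}
FOLLOW(J) = {false}
Each cell of M receives at most one production.

Yes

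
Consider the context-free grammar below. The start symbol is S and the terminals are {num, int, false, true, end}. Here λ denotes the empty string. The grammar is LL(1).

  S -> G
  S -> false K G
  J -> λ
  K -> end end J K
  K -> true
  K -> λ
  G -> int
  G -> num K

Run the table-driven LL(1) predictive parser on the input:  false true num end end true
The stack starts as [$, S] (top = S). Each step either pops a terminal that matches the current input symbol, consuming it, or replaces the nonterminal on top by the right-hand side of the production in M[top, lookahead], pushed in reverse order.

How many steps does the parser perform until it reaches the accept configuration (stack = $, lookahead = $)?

      Stack          Input                          Action
   1  $ S            false true num end end true $  expand S -> false K G
   2  $ G K false    false true num end end true $  match false
   3  $ G K          true num end end true $        expand K -> true
   4  $ G true       true num end end true $        match true
   5  $ G            num end end true $             expand G -> num K
   6  $ K num        num end end true $             match num
   7  $ K            end end true $                 expand K -> end end J K
   8  $ K J end end  end end true $                 match end
   9  $ K J end      end true $                     match end
  10  $ K J          true $                         expand J -> λ
  11  $ K            true $                         expand K -> true
  12  $ true         true $                         match true
Accept reached after 12 steps.

12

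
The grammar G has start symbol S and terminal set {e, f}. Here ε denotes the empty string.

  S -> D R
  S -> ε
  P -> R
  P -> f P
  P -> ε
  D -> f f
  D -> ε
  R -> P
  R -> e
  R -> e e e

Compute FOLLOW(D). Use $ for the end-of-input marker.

{$, e, f}

FIRST(D): from D->f f we get {f}; from D->ε we get {ε}. So FIRST(D) = {ε, f}.
FIRST(S): from S->D R we get {ε, e, f}; from S->ε we get {ε}. So FIRST(S) = {ε, e, f}.
FIRST(P): from P->R we get {ε, e, f}; from P->f P we get {f}; from P->ε we get {ε}. So FIRST(P) = {ε, e, f}.
FIRST(R): from R->P we get {ε, e, f}; from R->e we get {e}; from R->e e e we get {e}. So FIRST(R) = {ε, e, f}.
FOLLOW(S) includes $ since S is the start symbol.
FOLLOW(S): S appears on no right-hand side. Thus FOLLOW(S) = {$}.
FOLLOW(D): in S->D R, D is followed by R with FIRST {ε, e, f}; in S->D R, the suffix after D is nullable, so FOLLOW(D) ⊇ FOLLOW(S) = {$}. Thus FOLLOW(D) = {$, e, f}.
FOLLOW(P): in P->f P, the suffix after P is empty (adds nothing new); in R->P, the suffix after P is empty, so FOLLOW(P) ⊇ FOLLOW(R) = {$}. Thus FOLLOW(P) = {$}.
FOLLOW(R): in S->D R, the suffix after R is empty, so FOLLOW(R) ⊇ FOLLOW(S) = {$}; in P->R, the suffix after R is empty, so FOLLOW(R) ⊇ FOLLOW(P) = {$}. Thus FOLLOW(R) = {$}.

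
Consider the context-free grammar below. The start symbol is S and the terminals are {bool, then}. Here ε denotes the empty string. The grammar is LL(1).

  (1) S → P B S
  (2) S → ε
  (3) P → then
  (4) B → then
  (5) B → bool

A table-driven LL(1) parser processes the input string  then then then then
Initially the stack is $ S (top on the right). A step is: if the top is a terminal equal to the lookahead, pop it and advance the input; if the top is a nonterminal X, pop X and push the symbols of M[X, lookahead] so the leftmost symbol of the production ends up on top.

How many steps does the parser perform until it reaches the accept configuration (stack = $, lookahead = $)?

step 1: stack=$ S  input=then then then then $  — expand S → P B S
step 2: stack=$ S B P  input=then then then then $  — expand P → then
step 3: stack=$ S B then  input=then then then then $  — match then
step 4: stack=$ S B  input=then then then $  — expand B → then
step 5: stack=$ S then  input=then then then $  — match then
step 6: stack=$ S  input=then then $  — expand S → P B S
step 7: stack=$ S B P  input=then then $  — expand P → then
step 8: stack=$ S B then  input=then then $  — match then
step 9: stack=$ S B  input=then $  — expand B → then
step 10: stack=$ S then  input=then $  — match then
step 11: stack=$ S  input=$  — expand S → ε
Accept reached after 11 steps.

11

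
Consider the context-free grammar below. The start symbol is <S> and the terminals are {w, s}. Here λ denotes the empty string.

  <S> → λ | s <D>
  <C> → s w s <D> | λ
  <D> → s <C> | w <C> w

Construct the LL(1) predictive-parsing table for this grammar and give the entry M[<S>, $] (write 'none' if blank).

FIRST(<S>) = {λ, s}
FIRST(<C>) = {λ, s}
FIRST(<D>) = {s, w}
FOLLOW(<S>) includes $ since <S> is the start symbol.
FOLLOW(<S>): <S> appears on no right-hand side. Thus FOLLOW(<S>) = {$}.
For <S> → λ: FIRST(λ) = {λ}, so it goes in M[<S>, t] for t ∈ {}; since λ ∈ FIRST, also for every t ∈ FOLLOW(<S>) = {$}.
For <S> → s <D>: FIRST(s <D>) = {s}, so it goes in M[<S>, t] for t ∈ {s}.

<S> → λ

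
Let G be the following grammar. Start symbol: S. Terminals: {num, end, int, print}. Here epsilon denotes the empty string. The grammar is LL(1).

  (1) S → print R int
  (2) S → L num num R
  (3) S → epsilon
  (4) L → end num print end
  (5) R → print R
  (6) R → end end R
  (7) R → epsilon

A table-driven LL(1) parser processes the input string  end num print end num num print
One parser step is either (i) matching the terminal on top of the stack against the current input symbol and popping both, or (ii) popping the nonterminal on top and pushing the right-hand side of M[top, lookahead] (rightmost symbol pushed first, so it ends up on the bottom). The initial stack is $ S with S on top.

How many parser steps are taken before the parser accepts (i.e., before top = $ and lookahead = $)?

11

      Stack                          Input                              Action
   1  $ S                            end num print end num num print $  expand S → L num num R
   2  $ R num num L                  end num print end num num print $  expand L → end num print end
   3  $ R num num end print num end  end num print end num num print $  match end
   4  $ R num num end print num      num print end num num print $      match num
   5  $ R num num end print          print end num num print $          match print
   6  $ R num num end                end num num print $                match end
   7  $ R num num                    num num print $                    match num
   8  $ R num                        num print $                        match num
   9  $ R                            print $                            expand R → print R
  10  $ R print                      print $                            match print
  11  $ R                            $                                  expand R → epsilon
Accept reached after 11 steps.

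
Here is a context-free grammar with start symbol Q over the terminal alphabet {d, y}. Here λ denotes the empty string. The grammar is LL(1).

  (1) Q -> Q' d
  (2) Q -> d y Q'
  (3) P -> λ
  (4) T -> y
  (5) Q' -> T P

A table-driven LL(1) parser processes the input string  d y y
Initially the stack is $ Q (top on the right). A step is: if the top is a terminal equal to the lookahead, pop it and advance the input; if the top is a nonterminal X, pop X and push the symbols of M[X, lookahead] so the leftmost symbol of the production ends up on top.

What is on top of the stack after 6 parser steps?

     Stack     Input    Action
  1  $ Q       d y y $  expand Q -> d y Q'
  2  $ Q' y d  d y y $  match d
  3  $ Q' y    y y $    match y
  4  $ Q'      y $      expand Q' -> T P
  5  $ P T     y $      expand T -> y
  6  $ P y     y $      match y
Stack after step 6: $ P (top = P).

P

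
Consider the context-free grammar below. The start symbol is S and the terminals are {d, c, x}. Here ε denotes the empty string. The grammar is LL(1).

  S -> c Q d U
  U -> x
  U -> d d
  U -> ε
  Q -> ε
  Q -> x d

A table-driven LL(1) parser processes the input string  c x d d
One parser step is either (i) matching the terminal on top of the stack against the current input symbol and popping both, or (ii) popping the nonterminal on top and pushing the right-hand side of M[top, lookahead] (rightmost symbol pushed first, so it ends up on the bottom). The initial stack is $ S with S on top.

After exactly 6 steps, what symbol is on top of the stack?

U

step 1: stack=$ S  input=c x d d $  — expand S -> c Q d U
step 2: stack=$ U d Q c  input=c x d d $  — match c
step 3: stack=$ U d Q  input=x d d $  — expand Q -> x d
step 4: stack=$ U d d x  input=x d d $  — match x
step 5: stack=$ U d d  input=d d $  — match d
step 6: stack=$ U d  input=d $  — match d
Stack after step 6: $ U (top = U).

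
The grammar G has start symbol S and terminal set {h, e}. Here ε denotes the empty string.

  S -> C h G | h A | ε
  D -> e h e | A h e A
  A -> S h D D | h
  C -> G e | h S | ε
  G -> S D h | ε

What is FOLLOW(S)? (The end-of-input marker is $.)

{$, e, h}

FIRST(S): from S->C h G we get {e, h}; from S->h A we get {h}; from S->ε we get {ε}. So FIRST(S) = {ε, e, h}.
FIRST(A): from A->S h D D we get {e, h}; from A->h we get {h}. So FIRST(A) = {e, h}.
FIRST(D): from D->e h e we get {e}; from D->A h e A we get {e, h}. So FIRST(D) = {e, h}.
FIRST(G): from G->S D h we get {e, h}; from G->ε we get {ε}. So FIRST(G) = {ε, e, h}.
FIRST(C): from C->G e we get {e, h}; from C->h S we get {h}; from C->ε we get {ε}. So FIRST(C) = {ε, e, h}.
FOLLOW(S) includes $ since S is the start symbol.
FOLLOW(C): in S->C h G, C is followed by h G with FIRST {h}. Thus FOLLOW(C) = {h}.
FOLLOW(S): in A->S h D D, S is followed by h D D with FIRST {h}; in C->h S, the suffix after S is empty, so FOLLOW(S) ⊇ FOLLOW(C) = {h}; in G->S D h, S is followed by D h with FIRST {e, h}. Thus FOLLOW(S) = {$, e, h}.
FOLLOW(G): in S->C h G, the suffix after G is empty, so FOLLOW(G) ⊇ FOLLOW(S) = {$, e, h}; in C->G e, G is followed by e with FIRST {e}. Thus FOLLOW(G) = {$, e, h}.
FOLLOW(D): in A->S h D D (occurrence 1), D is followed by D with FIRST {e, h}; in A->S h D D (occurrence 2), the suffix after D is empty, so FOLLOW(D) ⊇ FOLLOW(A) = {$, e, h}; in G->S D h, D is followed by h with FIRST {h}. Thus FOLLOW(D) = {$, e, h}.
FOLLOW(A): in S->h A, the suffix after A is empty, so FOLLOW(A) ⊇ FOLLOW(S) = {$, e, h}; in D->A h e A (occurrence 1), A is followed by h e A with FIRST {h}; in D->A h e A (occurrence 2), the suffix after A is empty, so FOLLOW(A) ⊇ FOLLOW(D) = {$, e, h}. Thus FOLLOW(A) = {$, e, h}.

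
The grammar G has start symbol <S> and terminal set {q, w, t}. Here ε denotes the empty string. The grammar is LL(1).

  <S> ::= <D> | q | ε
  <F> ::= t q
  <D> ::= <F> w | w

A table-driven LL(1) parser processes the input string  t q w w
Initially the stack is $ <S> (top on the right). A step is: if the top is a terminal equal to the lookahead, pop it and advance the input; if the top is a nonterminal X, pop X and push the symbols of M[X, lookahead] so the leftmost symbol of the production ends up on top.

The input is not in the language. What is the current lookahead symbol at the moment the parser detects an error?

     Stack    Input      Action
  1  $ <S>    t q w w $  expand <S> ::= <D>
  2  $ <D>    t q w w $  expand <D> ::= <F> w
  3  $ w <F>  t q w w $  expand <F> ::= t q
  4  $ w q t  t q w w $  match t
  5  $ w q    q w w $    match q
  6  $ w      w w $      match w
  7  $        w $        error: stack empty but input remains

w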